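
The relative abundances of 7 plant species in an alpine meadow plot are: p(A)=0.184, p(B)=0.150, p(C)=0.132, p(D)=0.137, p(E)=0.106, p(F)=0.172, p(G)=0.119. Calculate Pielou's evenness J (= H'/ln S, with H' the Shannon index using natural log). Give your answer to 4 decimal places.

H' = −Σ pᵢ ln pᵢ = −((-0.311479) + (-0.284568) + (-0.267294) + (-0.272325) + (-0.237898) + (-0.302765) + (-0.253307)) = 1.929635 (working shown to 6 dp, full precision carried).
With S = 7 species, ln S = 1.945910, so J = 1.929635/1.945910 = 0.991636, i.e. 0.9916 to 4 decimal places.

0.9916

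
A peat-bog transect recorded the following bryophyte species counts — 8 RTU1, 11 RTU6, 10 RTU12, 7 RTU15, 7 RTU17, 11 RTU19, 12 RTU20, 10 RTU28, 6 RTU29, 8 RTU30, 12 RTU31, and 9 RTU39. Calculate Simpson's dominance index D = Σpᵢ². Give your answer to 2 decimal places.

0.09

Total N = 8+11+10+7+7+11+12+10+6+8+12+9 = 111, so the proportions are 0.0721, 0.0991, 0.0901, 0.0631, 0.0631, 0.0991, 0.1081, 0.0901, 0.0541, 0.0721, 0.1081, 0.0811 (working shown to 4 dp, full precision carried).
D = 0.0721² + 0.0991² + 0.0901² + 0.0631² + 0.0631² + 0.0991² + 0.1081² + 0.0901² + 0.0541² + 0.0721² + 0.1081² + 0.0811² = 0.0052 + 0.0098 + 0.0081 + 0.0040 + 0.0040 + 0.0098 + 0.0117 + 0.0081 + 0.0029 + 0.0052 + 0.0117 + 0.0066 = 0.0871.
To 2 decimal places, D = 0.09.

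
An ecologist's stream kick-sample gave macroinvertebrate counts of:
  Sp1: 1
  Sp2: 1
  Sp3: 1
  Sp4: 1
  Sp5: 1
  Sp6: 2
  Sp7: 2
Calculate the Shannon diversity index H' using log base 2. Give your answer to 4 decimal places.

2.7255

Total N = 1+1+1+1+1+2+2 = 9, so the proportions are 0.111111, 0.111111, 0.111111, 0.111111, 0.111111, 0.222222, 0.222222 (working shown to 6 dp, full precision carried).
Each pᵢ log₂ pᵢ term: 0.111111×(-3.169925)=-0.352214, 0.111111×(-3.169925)=-0.352214, 0.111111×(-3.169925)=-0.352214, 0.111111×(-3.169925)=-0.352214, 0.111111×(-3.169925)=-0.352214, 0.222222×(-2.169925)=-0.482206, 0.222222×(-2.169925)=-0.482206.
Sum = -2.725481, so H' = 2.7255.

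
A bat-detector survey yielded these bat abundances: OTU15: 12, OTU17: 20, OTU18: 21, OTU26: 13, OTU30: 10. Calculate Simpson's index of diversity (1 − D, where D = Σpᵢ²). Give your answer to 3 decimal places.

Total N = 12+20+21+13+10 = 76, so the proportions are 0.15789, 0.26316, 0.27632, 0.17105, 0.13158 (working shown to 5 dp, full precision carried).
D = 0.15789² + 0.26316² + 0.27632² + 0.17105² + 0.13158² = 0.02493 + 0.06925 + 0.07635 + 0.02926 + 0.01731 = 0.21711.
So 1 − D = 0.78289, i.e. 0.783 to 3 decimal places.

0.783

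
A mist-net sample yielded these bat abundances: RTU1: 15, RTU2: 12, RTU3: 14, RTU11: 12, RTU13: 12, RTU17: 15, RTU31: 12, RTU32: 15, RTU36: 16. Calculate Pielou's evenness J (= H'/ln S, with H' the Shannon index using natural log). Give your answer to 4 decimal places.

0.9970

Total N = 15+12+14+12+12+15+12+15+16 = 123, so the proportions are 0.121951, 0.097561, 0.113821, 0.097561, 0.097561, 0.121951, 0.097561, 0.121951, 0.130081 (working shown to 6 dp, full precision carried).
H' = −Σ pᵢ ln pᵢ = −((-0.256602) + (-0.227051) + (-0.247348) + (-0.227051) + (-0.227051) + (-0.256602) + (-0.227051) + (-0.256602) + (-0.265313)) = 2.190672.
With S = 9 species, ln S = 2.197225, so J = 2.190672/2.197225 = 0.997018, i.e. 0.9970 to 4 decimal places.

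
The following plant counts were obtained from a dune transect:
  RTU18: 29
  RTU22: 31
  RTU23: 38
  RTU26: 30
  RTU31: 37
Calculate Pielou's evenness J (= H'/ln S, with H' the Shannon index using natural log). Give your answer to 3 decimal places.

Total N = 29+31+38+30+37 = 165, so the proportions are 0.17576, 0.18788, 0.2303, 0.18182, 0.22424 (working shown to 5 dp, full precision carried).
H' = −Σ pᵢ ln pᵢ = −((-0.30558) + (-0.31413) + (-0.33817) + (-0.30995) + (-0.33525)) = 1.60308.
With S = 5 species, ln S = 1.60944, so J = 1.60308/1.60944 = 0.99605, i.e. 0.996 to 3 decimal places.

0.996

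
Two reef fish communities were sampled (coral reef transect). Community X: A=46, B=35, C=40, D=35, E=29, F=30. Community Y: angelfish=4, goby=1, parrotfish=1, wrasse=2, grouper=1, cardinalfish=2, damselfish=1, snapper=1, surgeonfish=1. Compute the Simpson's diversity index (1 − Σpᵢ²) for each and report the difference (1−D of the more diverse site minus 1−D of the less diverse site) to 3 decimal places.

Community X: N=215, proportions 0.21395, 0.16279, 0.18605, 0.16279, 0.13488, 0.13953, giving 1−D = 0.82895 (working shown to 5 dp, full precision carried).
Community Y: N=14, proportions 0.28571, 0.07143, 0.07143, 0.14286, 0.07143, 0.14286, 0.07143, 0.07143, 0.07143, giving 1−D = 0.84694.
Difference = |0.82895 − 0.84694| = 0.01799, i.e. 0.018 to 3 decimal places.

0.018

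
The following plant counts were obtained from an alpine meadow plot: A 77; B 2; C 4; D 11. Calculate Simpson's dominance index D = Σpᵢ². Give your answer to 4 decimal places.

0.6870

Total N = 77+2+4+11 = 94, so the proportions are 0.819149, 0.021277, 0.042553, 0.117021 (working shown to 6 dp, full precision carried).
D = 0.819149² + 0.021277² + 0.042553² + 0.117021² = 0.671005 + 0.000453 + 0.001811 + 0.013694 = 0.686962.
To 4 decimal places, D = 0.6870.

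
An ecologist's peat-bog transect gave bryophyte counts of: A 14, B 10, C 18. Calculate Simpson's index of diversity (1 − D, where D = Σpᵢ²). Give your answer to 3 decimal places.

0.649

Total N = 14+10+18 = 42, so the proportions are 0.33333, 0.2381, 0.42857 (working shown to 5 dp, full precision carried).
D = 0.33333² + 0.2381² + 0.42857² = 0.11111 + 0.05669 + 0.18367 = 0.35147.
So 1 − D = 0.64853, i.e. 0.649 to 3 decimal places.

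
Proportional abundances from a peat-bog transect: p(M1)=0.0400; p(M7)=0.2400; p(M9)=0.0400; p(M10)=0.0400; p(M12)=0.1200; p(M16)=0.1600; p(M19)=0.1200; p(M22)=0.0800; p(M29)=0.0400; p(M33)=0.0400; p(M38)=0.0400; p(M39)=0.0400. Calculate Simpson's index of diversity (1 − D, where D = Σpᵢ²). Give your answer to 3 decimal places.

D = 0.04² + 0.24² + 0.04² + 0.04² + 0.12² + 0.16² + 0.12² + 0.08² + 0.04² + 0.04² + 0.04² + 0.04² = 0.00160 + 0.05760 + 0.00160 + 0.00160 + 0.01440 + 0.02560 + 0.01440 + 0.00640 + 0.00160 + 0.00160 + 0.00160 + 0.00160 = 0.12960 (working shown to 5 dp, full precision carried).
So 1 − D = 0.87040, i.e. 0.870 to 3 decimal places.

0.870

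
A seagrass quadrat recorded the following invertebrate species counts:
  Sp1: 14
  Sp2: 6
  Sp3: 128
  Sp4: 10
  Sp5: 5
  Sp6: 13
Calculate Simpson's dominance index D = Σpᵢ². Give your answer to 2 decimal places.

Total N = 14+6+128+10+5+13 = 176, so the proportions are 0.0795, 0.0341, 0.7273, 0.0568, 0.0284, 0.0739 (working shown to 4 dp, full precision carried).
D = 0.0795² + 0.0341² + 0.7273² + 0.0568² + 0.0284² + 0.0739² = 0.0063 + 0.0012 + 0.5289 + 0.0032 + 0.0008 + 0.0055 = 0.5459.
To 2 decimal places, D = 0.55.

0.55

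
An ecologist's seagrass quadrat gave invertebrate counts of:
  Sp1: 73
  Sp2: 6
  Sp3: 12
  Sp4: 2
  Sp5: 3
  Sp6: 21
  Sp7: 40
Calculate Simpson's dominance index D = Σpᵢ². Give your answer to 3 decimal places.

0.307

Total N = 73+6+12+2+3+21+40 = 157, so the proportions are 0.46497, 0.03822, 0.07643, 0.01274, 0.01911, 0.13376, 0.25478 (working shown to 5 dp, full precision carried).
D = 0.46497² + 0.03822² + 0.07643² + 0.01274² + 0.01911² + 0.13376² + 0.25478² = 0.21620 + 0.00146 + 0.00584 + 0.00016 + 0.00037 + 0.01789 + 0.06491 = 0.30683.
To 3 decimal places, D = 0.307.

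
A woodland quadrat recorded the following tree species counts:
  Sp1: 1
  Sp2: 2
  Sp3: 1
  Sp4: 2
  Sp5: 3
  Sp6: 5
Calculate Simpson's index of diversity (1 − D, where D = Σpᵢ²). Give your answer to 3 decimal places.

Total N = 1+2+1+2+3+5 = 14, so the proportions are 0.07143, 0.14286, 0.07143, 0.14286, 0.21429, 0.35714 (working shown to 5 dp, full precision carried).
D = 0.07143² + 0.14286² + 0.07143² + 0.14286² + 0.21429² + 0.35714² = 0.00510 + 0.02041 + 0.00510 + 0.02041 + 0.04592 + 0.12755 = 0.22449.
So 1 − D = 0.77551, i.e. 0.776 to 3 decimal places.

0.776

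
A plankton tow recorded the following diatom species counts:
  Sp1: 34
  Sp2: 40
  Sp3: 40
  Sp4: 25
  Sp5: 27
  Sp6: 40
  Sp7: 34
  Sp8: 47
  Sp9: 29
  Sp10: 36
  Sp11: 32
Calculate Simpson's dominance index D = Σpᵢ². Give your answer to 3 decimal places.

Total N = 34+40+40+25+27+40+34+47+29+36+32 = 384, so the proportions are 0.08854, 0.10417, 0.10417, 0.0651, 0.07031, 0.10417, 0.08854, 0.1224, 0.07552, 0.09375, 0.08333 (working shown to 5 dp, full precision carried).
D = 0.08854² + 0.10417² + 0.10417² + 0.0651² + 0.07031² + 0.10417² + 0.08854² + 0.1224² + 0.07552² + 0.09375² + 0.08333² = 0.00784 + 0.01085 + 0.01085 + 0.00424 + 0.00494 + 0.01085 + 0.00784 + 0.01498 + 0.00570 + 0.00879 + 0.00694 = 0.09383.
To 3 decimal places, D = 0.094.

0.094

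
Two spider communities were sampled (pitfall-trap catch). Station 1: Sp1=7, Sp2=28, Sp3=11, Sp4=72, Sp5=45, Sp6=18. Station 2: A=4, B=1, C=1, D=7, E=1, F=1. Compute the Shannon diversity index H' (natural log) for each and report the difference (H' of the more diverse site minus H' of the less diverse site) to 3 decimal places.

0.097

Station 1: N=181, proportions 0.03867, 0.1547, 0.06077, 0.39779, 0.24862, 0.09945, giving H' = 1.52697 (working shown to 5 dp, full precision carried).
Station 2: N=15, proportions 0.26667, 0.06667, 0.06667, 0.46667, 0.06667, 0.06667, giving H' = 1.43028.
Difference = |1.52697 − 1.43028| = 0.09669, i.e. 0.097 to 3 decimal places.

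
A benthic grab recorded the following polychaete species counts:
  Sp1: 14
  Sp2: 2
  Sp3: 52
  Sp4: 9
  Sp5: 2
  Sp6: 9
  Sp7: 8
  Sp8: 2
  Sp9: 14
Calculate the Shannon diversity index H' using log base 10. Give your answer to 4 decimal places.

0.7320

Total N = 14+2+52+9+2+9+8+2+14 = 112, so the proportions are 0.125, 0.017857, 0.464286, 0.080357, 0.017857, 0.080357, 0.071429, 0.017857, 0.125 (working shown to 6 dp, full precision carried).
Each pᵢ log₁₀ pᵢ term: 0.125×(-0.903090)=-0.112886, 0.017857×(-1.748188)=-0.031218, 0.464286×(-0.333215)=-0.154707, 0.080357×(-1.094976)=-0.087989, 0.017857×(-1.748188)=-0.031218, 0.080357×(-1.094976)=-0.087989, 0.071429×(-1.146128)=-0.081866, 0.017857×(-1.748188)=-0.031218, 0.125×(-0.903090)=-0.112886.
Sum = -0.731977, so H' = 0.7320.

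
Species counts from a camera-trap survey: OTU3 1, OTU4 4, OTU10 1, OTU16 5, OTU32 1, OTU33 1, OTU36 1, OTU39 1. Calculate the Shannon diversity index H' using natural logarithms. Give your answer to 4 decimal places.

Total N = 1+4+1+5+1+1+1+1 = 15, so the proportions are 0.066667, 0.266667, 0.066667, 0.333333, 0.066667, 0.066667, 0.066667, 0.066667 (working shown to 6 dp, full precision carried).
Each pᵢ ln pᵢ term: 0.066667×(-2.708050)=-0.180537, 0.266667×(-1.321756)=-0.352468, 0.066667×(-2.708050)=-0.180537, 0.333333×(-1.098612)=-0.366204, 0.066667×(-2.708050)=-0.180537, 0.066667×(-2.708050)=-0.180537, 0.066667×(-2.708050)=-0.180537, 0.066667×(-2.708050)=-0.180537.
Sum = -1.801892, so H' = 1.8019.

1.8019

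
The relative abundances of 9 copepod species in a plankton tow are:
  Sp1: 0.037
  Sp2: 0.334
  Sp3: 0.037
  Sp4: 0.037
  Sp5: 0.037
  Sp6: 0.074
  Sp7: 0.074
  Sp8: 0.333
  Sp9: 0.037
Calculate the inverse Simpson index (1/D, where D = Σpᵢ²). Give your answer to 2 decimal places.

D = 0.037² + 0.334² + 0.037² + 0.037² + 0.037² + 0.074² + 0.074² + 0.333² + 0.037² = 0.001369 + 0.111556 + 0.001369 + 0.001369 + 0.001369 + 0.005476 + 0.005476 + 0.110889 + 0.001369 = 0.240242 (working shown to 6 dp, full precision carried).
So 1/D = 4.1625, i.e. 4.16 to 2 decimal places.

4.16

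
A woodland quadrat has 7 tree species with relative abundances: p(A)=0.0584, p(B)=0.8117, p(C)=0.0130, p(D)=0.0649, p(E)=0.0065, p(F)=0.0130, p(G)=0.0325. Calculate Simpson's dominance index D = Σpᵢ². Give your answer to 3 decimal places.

D = 0.0584² + 0.8117² + 0.013² + 0.0649² + 0.0065² + 0.013² + 0.0325² = 0.00341 + 0.65886 + 0.00017 + 0.00421 + 0.00004 + 0.00017 + 0.00106 = 0.66792 (working shown to 5 dp, full precision carried).
To 3 decimal places, D = 0.668.

0.668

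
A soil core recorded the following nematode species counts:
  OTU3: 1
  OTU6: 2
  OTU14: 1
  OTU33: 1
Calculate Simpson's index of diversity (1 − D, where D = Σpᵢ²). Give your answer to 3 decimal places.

Total N = 1+2+1+1 = 5, so the proportions are 0.2, 0.4, 0.2, 0.2 (working shown to 5 dp, full precision carried).
D = 0.2² + 0.4² + 0.2² + 0.2² = 0.04000 + 0.16000 + 0.04000 + 0.04000 = 0.28000.
So 1 − D = 0.72000, i.e. 0.720 to 3 decimal places.

0.720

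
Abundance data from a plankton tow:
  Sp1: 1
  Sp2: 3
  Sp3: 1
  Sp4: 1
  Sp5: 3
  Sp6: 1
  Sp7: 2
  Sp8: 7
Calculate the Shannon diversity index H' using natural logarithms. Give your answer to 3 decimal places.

1.808

Total N = 1+3+1+1+3+1+2+7 = 19, so the proportions are 0.05263, 0.15789, 0.05263, 0.05263, 0.15789, 0.05263, 0.10526, 0.36842 (working shown to 5 dp, full precision carried).
Each pᵢ ln pᵢ term: 0.05263×(-2.94444)=-0.15497, 0.15789×(-1.84583)=-0.29145, 0.05263×(-2.94444)=-0.15497, 0.05263×(-2.94444)=-0.15497, 0.15789×(-1.84583)=-0.29145, 0.05263×(-2.94444)=-0.15497, 0.10526×(-2.25129)=-0.23698, 0.36842×(-0.99853)=-0.36788.
Sum = -1.80763, so H' = 1.808.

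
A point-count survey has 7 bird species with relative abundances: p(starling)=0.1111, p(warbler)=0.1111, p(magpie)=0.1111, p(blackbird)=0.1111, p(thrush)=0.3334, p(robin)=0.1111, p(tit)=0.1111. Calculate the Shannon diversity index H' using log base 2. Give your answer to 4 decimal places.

2.6415

Each pᵢ log₂ pᵢ term (working shown to 6 dp, full precision carried): 0.1111×(-3.170069)=-0.352195, 0.1111×(-3.170069)=-0.352195, 0.1111×(-3.170069)=-0.352195, 0.1111×(-3.170069)=-0.352195, 0.3334×(-1.584674)=-0.528330, 0.1111×(-3.170069)=-0.352195, 0.1111×(-3.170069)=-0.352195.
Sum = -2.641498, so H' = 2.6415.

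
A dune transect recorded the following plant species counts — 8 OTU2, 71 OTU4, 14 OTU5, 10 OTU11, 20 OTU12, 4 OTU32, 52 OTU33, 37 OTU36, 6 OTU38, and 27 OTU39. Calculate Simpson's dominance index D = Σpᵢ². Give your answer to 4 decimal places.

Total N = 8+71+14+10+20+4+52+37+6+27 = 249, so the proportions are 0.032129, 0.285141, 0.056225, 0.040161, 0.080321, 0.016064, 0.208835, 0.148594, 0.024096, 0.108434 (working shown to 6 dp, full precision carried).
D = 0.032129² + 0.285141² + 0.056225² + 0.040161² + 0.080321² + 0.016064² + 0.208835² + 0.148594² + 0.024096² + 0.108434² = 0.001032 + 0.081305 + 0.003161 + 0.001613 + 0.006452 + 0.000258 + 0.043612 + 0.022080 + 0.000581 + 0.011758 = 0.171852.
To 4 decimal places, D = 0.1719.

0.1719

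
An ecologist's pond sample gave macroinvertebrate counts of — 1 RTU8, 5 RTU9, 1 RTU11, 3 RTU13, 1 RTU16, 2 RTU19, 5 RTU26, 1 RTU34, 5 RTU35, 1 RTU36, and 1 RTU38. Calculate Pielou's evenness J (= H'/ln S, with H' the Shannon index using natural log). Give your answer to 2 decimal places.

0.90

Total N = 1+5+1+3+1+2+5+1+5+1+1 = 26, so the proportions are 0.0385, 0.1923, 0.0385, 0.1154, 0.0385, 0.0769, 0.1923, 0.0385, 0.1923, 0.0385, 0.0385 (working shown to 4 dp, full precision carried).
H' = −Σ pᵢ ln pᵢ = −((-0.1253) + (-0.3170) + (-0.1253) + (-0.2492) + (-0.1253) + (-0.1973) + (-0.3170) + (-0.1253) + (-0.3170) + (-0.1253) + (-0.1253)) = 2.1495.
With S = 11 species, ln S = 2.3979, so J = 2.1495/2.3979 = 0.8964, i.e. 0.90 to 2 decimal places.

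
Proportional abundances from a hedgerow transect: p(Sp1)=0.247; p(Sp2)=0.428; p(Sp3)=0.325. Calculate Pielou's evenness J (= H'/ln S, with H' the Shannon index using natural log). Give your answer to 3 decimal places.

0.977

H' = −Σ pᵢ ln pᵢ = −((-0.345397) + (-0.363215) + (-0.365277)) = 1.073888 (working shown to 6 dp, full precision carried).
With S = 3 species, ln S = 1.098612, so J = 1.073888/1.098612 = 0.977495, i.e. 0.977 to 3 decimal places.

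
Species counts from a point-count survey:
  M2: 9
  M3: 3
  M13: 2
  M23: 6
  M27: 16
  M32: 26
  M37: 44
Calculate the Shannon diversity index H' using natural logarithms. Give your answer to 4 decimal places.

1.5428

Total N = 9+3+2+6+16+26+44 = 106, so the proportions are 0.084906, 0.028302, 0.018868, 0.056604, 0.150943, 0.245283, 0.415094 (working shown to 6 dp, full precision carried).
Each pᵢ ln pᵢ term: 0.084906×(-2.466215)=-0.209396, 0.028302×(-3.564827)=-0.100891, 0.018868×(-3.970292)=-0.074911, 0.056604×(-2.871680)=-0.162548, 0.150943×(-1.890850)=-0.285411, 0.245283×(-1.405343)=-0.344707, 0.415094×(-0.879249)=-0.364971.
Sum = -1.542835, so H' = 1.5428.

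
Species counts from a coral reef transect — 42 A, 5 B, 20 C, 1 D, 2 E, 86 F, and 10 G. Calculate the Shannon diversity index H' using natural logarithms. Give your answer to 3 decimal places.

Total N = 42+5+20+1+2+86+10 = 166, so the proportions are 0.25301, 0.03012, 0.12048, 0.00602, 0.01205, 0.51807, 0.06024 (working shown to 5 dp, full precision carried).
Each pᵢ ln pᵢ term: 0.25301×(-1.37432)=-0.34772, 0.03012×(-3.50255)=-0.10550, 0.12048×(-2.11626)=-0.25497, 0.00602×(-5.11199)=-0.03080, 0.01205×(-4.41884)=-0.05324, 0.51807×(-0.65764)=-0.34071, 0.06024×(-2.80940)=-0.16924.
Sum = -1.30217, so H' = 1.302.

1.302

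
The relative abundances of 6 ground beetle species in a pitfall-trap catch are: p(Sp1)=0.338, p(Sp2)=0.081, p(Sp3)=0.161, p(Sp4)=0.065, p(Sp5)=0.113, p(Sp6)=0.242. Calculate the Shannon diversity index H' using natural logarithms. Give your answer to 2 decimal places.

Each pᵢ ln pᵢ term (working shown to 4 dp, full precision carried): 0.338×(-1.0847)=-0.3666, 0.081×(-2.5133)=-0.2036, 0.161×(-1.8264)=-0.2940, 0.065×(-2.7334)=-0.1777, 0.113×(-2.1804)=-0.2464, 0.242×(-1.4188)=-0.3434.
Sum = -1.6317, so H' = 1.63.

1.63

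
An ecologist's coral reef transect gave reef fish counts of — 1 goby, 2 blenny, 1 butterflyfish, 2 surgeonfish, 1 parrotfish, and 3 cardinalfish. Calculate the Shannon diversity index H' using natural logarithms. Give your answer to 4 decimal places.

Total N = 1+2+1+2+1+3 = 10, so the proportions are 0.1, 0.2, 0.1, 0.2, 0.1, 0.3 (working shown to 6 dp, full precision carried).
Each pᵢ ln pᵢ term: 0.1×(-2.302585)=-0.230259, 0.2×(-1.609438)=-0.321888, 0.1×(-2.302585)=-0.230259, 0.2×(-1.609438)=-0.321888, 0.1×(-2.302585)=-0.230259, 0.3×(-1.203973)=-0.361192.
Sum = -1.695743, so H' = 1.6957.

1.6957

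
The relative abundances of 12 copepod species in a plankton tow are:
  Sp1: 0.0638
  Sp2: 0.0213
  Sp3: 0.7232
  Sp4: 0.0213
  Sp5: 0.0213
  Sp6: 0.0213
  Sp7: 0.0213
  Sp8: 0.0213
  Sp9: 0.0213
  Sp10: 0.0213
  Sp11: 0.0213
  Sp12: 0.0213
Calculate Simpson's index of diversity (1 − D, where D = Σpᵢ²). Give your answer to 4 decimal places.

D = 0.0638² + 0.0213² + 0.7232² + 0.0213² + 0.0213² + 0.0213² + 0.0213² + 0.0213² + 0.0213² + 0.0213² + 0.0213² + 0.0213² = 0.004070 + 0.000454 + 0.523018 + 0.000454 + 0.000454 + 0.000454 + 0.000454 + 0.000454 + 0.000454 + 0.000454 + 0.000454 + 0.000454 = 0.531626 (working shown to 6 dp, full precision carried).
So 1 − D = 0.468374, i.e. 0.4684 to 4 decimal places.

0.4684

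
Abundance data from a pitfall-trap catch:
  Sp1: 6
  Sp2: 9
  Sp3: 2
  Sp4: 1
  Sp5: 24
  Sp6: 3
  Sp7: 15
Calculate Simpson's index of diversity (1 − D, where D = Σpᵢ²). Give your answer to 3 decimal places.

Total N = 6+9+2+1+24+3+15 = 60, so the proportions are 0.1, 0.15, 0.03333, 0.01667, 0.4, 0.05, 0.25 (working shown to 5 dp, full precision carried).
D = 0.1² + 0.15² + 0.03333² + 0.01667² + 0.4² + 0.05² + 0.25² = 0.01000 + 0.02250 + 0.00111 + 0.00028 + 0.16000 + 0.00250 + 0.06250 = 0.25889.
So 1 − D = 0.74111, i.e. 0.741 to 3 decimal places.

0.741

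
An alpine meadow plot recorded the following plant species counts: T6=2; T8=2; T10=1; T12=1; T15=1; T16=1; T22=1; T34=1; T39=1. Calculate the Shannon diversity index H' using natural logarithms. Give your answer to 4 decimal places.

Total N = 2+2+1+1+1+1+1+1+1 = 11, so the proportions are 0.181818, 0.181818, 0.090909, 0.090909, 0.090909, 0.090909, 0.090909, 0.090909, 0.090909 (working shown to 6 dp, full precision carried).
Each pᵢ ln pᵢ term: 0.181818×(-1.704748)=-0.309954, 0.181818×(-1.704748)=-0.309954, 0.090909×(-2.397895)=-0.217990, 0.090909×(-2.397895)=-0.217990, 0.090909×(-2.397895)=-0.217990, 0.090909×(-2.397895)=-0.217990, 0.090909×(-2.397895)=-0.217990, 0.090909×(-2.397895)=-0.217990, 0.090909×(-2.397895)=-0.217990.
Sum = -2.145842, so H' = 2.1458.

2.1458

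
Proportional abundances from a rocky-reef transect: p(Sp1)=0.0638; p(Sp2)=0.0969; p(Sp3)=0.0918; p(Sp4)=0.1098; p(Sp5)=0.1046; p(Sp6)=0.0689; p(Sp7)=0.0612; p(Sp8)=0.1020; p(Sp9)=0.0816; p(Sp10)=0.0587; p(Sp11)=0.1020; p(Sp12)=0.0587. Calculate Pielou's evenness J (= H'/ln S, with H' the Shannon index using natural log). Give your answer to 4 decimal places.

0.9892

H' = −Σ pᵢ ln pᵢ = −((-0.175578) + (-0.226172) + (-0.219232) + (-0.242559) + (-0.236146) + (-0.184314) + (-0.170969) + (-0.232844) + (-0.204484) + (-0.166433) + (-0.232844) + (-0.166433)) = 2.458006 (working shown to 6 dp, full precision carried).
With S = 12 species, ln S = 2.484907, so J = 2.458006/2.484907 = 0.989175, i.e. 0.9892 to 4 decimal places.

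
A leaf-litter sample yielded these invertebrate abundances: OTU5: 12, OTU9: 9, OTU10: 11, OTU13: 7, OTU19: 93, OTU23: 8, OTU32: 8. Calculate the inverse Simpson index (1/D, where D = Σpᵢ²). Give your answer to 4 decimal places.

Total N = 12+9+11+7+93+8+8 = 148, so the proportions are 0.0810811, 0.0608108, 0.0743243, 0.0472973, 0.6283784, 0.0540541, 0.0540541 (working shown to 7 dp, full precision carried).
D = 0.0810811² + 0.0608108² + 0.0743243² + 0.0472973² + 0.6283784² + 0.0540541² + 0.0540541² = 0.0065741 + 0.0036980 + 0.0055241 + 0.0022370 + 0.3948594 + 0.0029218 + 0.0029218 = 0.4187363.
So 1/D = 2.388138, i.e. 2.3881 to 4 decimal places.

2.3881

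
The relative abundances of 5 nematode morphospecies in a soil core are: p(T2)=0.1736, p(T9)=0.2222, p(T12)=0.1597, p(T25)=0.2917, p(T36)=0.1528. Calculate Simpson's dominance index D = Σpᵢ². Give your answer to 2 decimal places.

D = 0.1736² + 0.2222² + 0.1597² + 0.2917² + 0.1528² = 0.0301 + 0.0494 + 0.0255 + 0.0851 + 0.0233 = 0.2135 (working shown to 4 dp, full precision carried).
To 2 decimal places, D = 0.21.

0.21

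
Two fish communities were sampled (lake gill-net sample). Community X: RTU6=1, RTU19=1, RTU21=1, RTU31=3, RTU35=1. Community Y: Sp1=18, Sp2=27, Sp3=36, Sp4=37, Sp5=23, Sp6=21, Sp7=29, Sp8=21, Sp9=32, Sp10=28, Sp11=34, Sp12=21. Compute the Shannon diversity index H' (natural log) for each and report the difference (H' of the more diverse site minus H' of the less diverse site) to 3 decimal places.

0.984

Community X: N=7, proportions 0.14286, 0.14286, 0.14286, 0.42857, 0.14286, giving H' = 1.47508 (working shown to 5 dp, full precision carried).
Community Y: N=327, proportions 0.05505, 0.08257, 0.11009, 0.11315, 0.07034, 0.06422, 0.08869, 0.06422, 0.09786, 0.08563, 0.10398, 0.06422, giving H' = 2.45877.
Difference = |1.47508 − 2.45877| = 0.98369, i.e. 0.984 to 3 decimal places.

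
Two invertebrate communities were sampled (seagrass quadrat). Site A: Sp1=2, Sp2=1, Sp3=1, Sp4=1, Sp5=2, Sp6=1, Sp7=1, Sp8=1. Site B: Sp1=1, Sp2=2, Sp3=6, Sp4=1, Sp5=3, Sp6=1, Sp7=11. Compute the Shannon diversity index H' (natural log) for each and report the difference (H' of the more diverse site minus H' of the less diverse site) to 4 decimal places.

0.4788

Site A: N=10, proportions 0.2, 0.1, 0.1, 0.1, 0.2, 0.1, 0.1, 0.1, giving H' = 2.025326 (working shown to 6 dp, full precision carried).
Site B: N=25, proportions 0.04, 0.08, 0.24, 0.04, 0.12, 0.04, 0.44, giving H' = 1.546494.
Difference = |2.025326 − 1.546494| = 0.478832, i.e. 0.4788 to 4 decimal places.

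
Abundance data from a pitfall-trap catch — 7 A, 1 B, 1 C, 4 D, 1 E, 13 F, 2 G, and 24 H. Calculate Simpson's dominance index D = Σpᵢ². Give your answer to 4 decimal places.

0.2909

Total N = 7+1+1+4+1+13+2+24 = 53, so the proportions are 0.132075, 0.018868, 0.018868, 0.075472, 0.018868, 0.245283, 0.037736, 0.45283 (working shown to 6 dp, full precision carried).
D = 0.132075² + 0.018868² + 0.018868² + 0.075472² + 0.018868² + 0.245283² + 0.037736² + 0.45283² = 0.017444 + 0.000356 + 0.000356 + 0.005696 + 0.000356 + 0.060164 + 0.001424 + 0.205055 = 0.290851.
To 4 decimal places, D = 0.2909.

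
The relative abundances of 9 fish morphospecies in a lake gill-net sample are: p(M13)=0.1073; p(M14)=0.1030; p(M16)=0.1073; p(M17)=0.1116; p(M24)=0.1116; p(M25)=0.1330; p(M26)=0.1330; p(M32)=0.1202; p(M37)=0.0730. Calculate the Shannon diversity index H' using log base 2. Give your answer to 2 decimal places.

3.15

Each pᵢ log₂ pᵢ term (working shown to 4 dp, full precision carried): 0.1073×(-3.2203)=-0.3455, 0.103×(-3.2793)=-0.3378, 0.1073×(-3.2203)=-0.3455, 0.1116×(-3.1636)=-0.3531, 0.1116×(-3.1636)=-0.3531, 0.133×(-2.9105)=-0.3871, 0.133×(-2.9105)=-0.3871, 0.1202×(-3.0565)=-0.3674, 0.073×(-3.7760)=-0.2756.
Sum = -3.1522, so H' = 3.15.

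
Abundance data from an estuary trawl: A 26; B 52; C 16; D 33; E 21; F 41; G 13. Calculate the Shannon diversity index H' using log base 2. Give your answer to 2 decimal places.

Total N = 26+52+16+33+21+41+13 = 202, so the proportions are 0.1287, 0.2574, 0.0792, 0.1634, 0.104, 0.203, 0.0644 (working shown to 4 dp, full precision carried).
Each pᵢ log₂ pᵢ term: 0.1287×(-2.9578)=-0.3807, 0.2574×(-1.9578)=-0.5040, 0.0792×(-3.6582)=-0.2898, 0.1634×(-2.6138)=-0.4270, 0.104×(-3.2659)=-0.3395, 0.203×(-2.3007)=-0.4670, 0.0644×(-3.9578)=-0.2547.
Sum = -2.6627, so H' = 2.66.

2.66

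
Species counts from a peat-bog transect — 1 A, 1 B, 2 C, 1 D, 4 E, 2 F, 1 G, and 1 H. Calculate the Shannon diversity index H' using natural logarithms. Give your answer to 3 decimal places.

Total N = 1+1+2+1+4+2+1+1 = 13, so the proportions are 0.07692, 0.07692, 0.15385, 0.07692, 0.30769, 0.15385, 0.07692, 0.07692 (working shown to 5 dp, full precision carried).
Each pᵢ ln pᵢ term: 0.07692×(-2.56495)=-0.19730, 0.07692×(-2.56495)=-0.19730, 0.15385×(-1.87180)=-0.28797, 0.07692×(-2.56495)=-0.19730, 0.30769×(-1.17865)=-0.36266, 0.15385×(-1.87180)=-0.28797, 0.07692×(-2.56495)=-0.19730, 0.07692×(-2.56495)=-0.19730.
Sum = -1.92512, so H' = 1.925.

1.925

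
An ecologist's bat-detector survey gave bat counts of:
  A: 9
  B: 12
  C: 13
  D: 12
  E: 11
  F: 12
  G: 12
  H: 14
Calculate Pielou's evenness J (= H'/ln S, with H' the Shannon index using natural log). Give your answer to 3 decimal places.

0.997

Total N = 9+12+13+12+11+12+12+14 = 95, so the proportions are 0.09474, 0.12632, 0.13684, 0.12632, 0.11579, 0.12632, 0.12632, 0.14737 (working shown to 5 dp, full precision carried).
H' = −Σ pᵢ ln pᵢ = −((-0.22326) + (-0.26134) + (-0.27217) + (-0.26134) + (-0.24964) + (-0.26134) + (-0.26134) + (-0.28218)) = 2.07263.
With S = 8 species, ln S = 2.07944, so J = 2.07263/2.07944 = 0.99672, i.e. 0.997 to 3 decimal places.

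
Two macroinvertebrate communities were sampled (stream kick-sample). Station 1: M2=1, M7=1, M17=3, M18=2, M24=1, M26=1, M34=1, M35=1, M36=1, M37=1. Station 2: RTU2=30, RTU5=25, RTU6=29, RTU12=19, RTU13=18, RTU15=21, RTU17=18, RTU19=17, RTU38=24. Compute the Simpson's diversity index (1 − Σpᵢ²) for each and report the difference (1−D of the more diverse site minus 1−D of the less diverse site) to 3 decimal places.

0.008

Station 1: N=13, proportions 0.07692, 0.07692, 0.23077, 0.15385, 0.07692, 0.07692, 0.07692, 0.07692, 0.07692, 0.07692, giving 1−D = 0.87574 (working shown to 5 dp, full precision carried).
Station 2: N=201, proportions 0.14925, 0.12438, 0.14428, 0.09453, 0.08955, 0.10448, 0.08955, 0.08458, 0.1194, giving 1−D = 0.88414.
Difference = |0.87574 − 0.88414| = 0.00840, i.e. 0.008 to 3 decimal places.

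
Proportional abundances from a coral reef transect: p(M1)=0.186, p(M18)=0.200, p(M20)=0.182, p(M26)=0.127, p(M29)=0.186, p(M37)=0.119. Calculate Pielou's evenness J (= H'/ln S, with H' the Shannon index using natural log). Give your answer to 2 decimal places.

H' = −Σ pᵢ ln pᵢ = −((-0.3129) + (-0.3219) + (-0.3101) + (-0.2621) + (-0.3129) + (-0.2533)) = 1.7731 (working shown to 4 dp, full precision carried).
With S = 6 species, ln S = 1.7918, so J = 1.7731/1.7918 = 0.9896, i.e. 0.99 to 2 decimal places.

0.99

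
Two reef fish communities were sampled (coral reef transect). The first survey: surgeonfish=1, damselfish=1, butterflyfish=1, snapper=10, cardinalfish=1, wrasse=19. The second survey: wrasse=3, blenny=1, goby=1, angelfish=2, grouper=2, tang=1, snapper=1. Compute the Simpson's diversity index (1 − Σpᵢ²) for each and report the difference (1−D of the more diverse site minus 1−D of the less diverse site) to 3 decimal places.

0.253

The first survey: N=33, proportions 0.030303, 0.030303, 0.030303, 0.3030303, 0.030303, 0.5757576, giving 1−D = 0.5730028 (working shown to 7 dp, full precision carried).
The second survey: N=11, proportions 0.2727273, 0.0909091, 0.0909091, 0.1818182, 0.1818182, 0.0909091, 0.0909091, giving 1−D = 0.8264463.
Difference = |0.5730028 − 0.8264463| = 0.2534435, i.e. 0.253 to 3 decimal places.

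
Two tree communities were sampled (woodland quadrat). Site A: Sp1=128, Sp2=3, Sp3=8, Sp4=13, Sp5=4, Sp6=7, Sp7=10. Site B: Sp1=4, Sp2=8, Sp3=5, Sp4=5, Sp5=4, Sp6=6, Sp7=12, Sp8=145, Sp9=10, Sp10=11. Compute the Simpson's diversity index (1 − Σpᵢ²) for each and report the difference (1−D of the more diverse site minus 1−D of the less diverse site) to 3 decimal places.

Site A: N=173, proportions 0.73988, 0.01734, 0.04624, 0.07514, 0.02312, 0.04046, 0.0578, giving 1−D = 0.43897 (working shown to 5 dp, full precision carried).
Site B: N=210, proportions 0.01905, 0.0381, 0.02381, 0.02381, 0.01905, 0.02857, 0.05714, 0.69048, 0.04762, 0.05238, giving 1−D = 0.51084.
Difference = |0.43897 − 0.51084| = 0.07187, i.e. 0.072 to 3 decimal places.

0.072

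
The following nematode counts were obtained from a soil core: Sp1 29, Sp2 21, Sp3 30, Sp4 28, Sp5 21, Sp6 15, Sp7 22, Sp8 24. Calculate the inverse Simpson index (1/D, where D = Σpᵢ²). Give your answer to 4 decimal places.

7.6939

Total N = 29+21+30+28+21+15+22+24 = 190, so the proportions are 0.15263158, 0.11052632, 0.15789474, 0.14736842, 0.11052632, 0.07894737, 0.11578947, 0.12631579 (working shown to 8 dp, full precision carried).
D = 0.15263158² + 0.11052632² + 0.15789474² + 0.14736842² + 0.11052632² + 0.07894737² + 0.11578947² + 0.12631579² = 0.02329640 + 0.01221607 + 0.02493075 + 0.02171745 + 0.01221607 + 0.00623269 + 0.01340720 + 0.01595568 = 0.12997230.
So 1/D = 7.693947, i.e. 7.6939 to 4 decimal places.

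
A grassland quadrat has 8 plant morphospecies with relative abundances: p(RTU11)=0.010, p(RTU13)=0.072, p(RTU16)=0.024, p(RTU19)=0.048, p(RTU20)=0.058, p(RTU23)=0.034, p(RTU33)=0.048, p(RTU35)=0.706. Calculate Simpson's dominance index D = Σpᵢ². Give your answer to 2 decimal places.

D = 0.01² + 0.072² + 0.024² + 0.048² + 0.058² + 0.034² + 0.048² + 0.706² = 0.0001 + 0.0052 + 0.0006 + 0.0023 + 0.0034 + 0.0012 + 0.0023 + 0.4984 = 0.5134 (working shown to 4 dp, full precision carried).
To 2 decimal places, D = 0.51.

0.51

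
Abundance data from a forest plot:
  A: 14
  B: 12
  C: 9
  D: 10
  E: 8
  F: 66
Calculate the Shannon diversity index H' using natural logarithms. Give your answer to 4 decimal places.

1.3949

Total N = 14+12+9+10+8+66 = 119, so the proportions are 0.117647, 0.10084, 0.07563, 0.084034, 0.067227, 0.554622 (working shown to 6 dp, full precision carried).
Each pᵢ ln pᵢ term: 0.117647×(-2.140066)=-0.251772, 0.10084×(-2.294217)=-0.231350, 0.07563×(-2.581899)=-0.195270, 0.084034×(-2.476538)=-0.208112, 0.067227×(-2.699682)=-0.181491, 0.554622×(-0.589469)=-0.326932.
Sum = -1.394928, so H' = 1.3949.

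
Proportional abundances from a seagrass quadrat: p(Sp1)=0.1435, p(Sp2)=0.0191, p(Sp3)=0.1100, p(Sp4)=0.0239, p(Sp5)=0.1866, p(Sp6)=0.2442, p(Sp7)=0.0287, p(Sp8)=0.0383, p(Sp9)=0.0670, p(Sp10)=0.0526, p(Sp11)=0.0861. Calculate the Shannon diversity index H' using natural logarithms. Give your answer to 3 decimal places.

Each pᵢ ln pᵢ term (working shown to 5 dp, full precision carried): 0.1435×(-1.94142)=-0.27859, 0.0191×(-3.95807)=-0.07560, 0.11×(-2.20727)=-0.24280, 0.0239×(-3.73388)=-0.08924, 0.1866×(-1.67879)=-0.31326, 0.2442×(-1.40977)=-0.34427, 0.0287×(-3.55086)=-0.10191, 0.0383×(-3.26231)=-0.12495, 0.067×(-2.70306)=-0.18111, 0.0526×(-2.94504)=-0.15491, 0.0861×(-2.45225)=-0.21114.
Sum = -2.11777, so H' = 2.118.

2.118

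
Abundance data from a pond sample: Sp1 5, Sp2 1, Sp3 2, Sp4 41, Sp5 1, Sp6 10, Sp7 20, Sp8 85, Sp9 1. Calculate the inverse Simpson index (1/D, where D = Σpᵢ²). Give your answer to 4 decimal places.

Total N = 5+1+2+41+1+10+20+85+1 = 166, so the proportions are 0.0301205, 0.0060241, 0.0120482, 0.246988, 0.0060241, 0.060241, 0.1204819, 0.5120482, 0.0060241 (working shown to 7 dp, full precision carried).
D = 0.0301205² + 0.0060241² + 0.0120482² + 0.246988² + 0.0060241² + 0.060241² + 0.1204819² + 0.5120482² + 0.0060241² = 0.0009072 + 0.0000363 + 0.0001452 + 0.0610030 + 0.0000363 + 0.0036290 + 0.0145159 + 0.2621934 + 0.0000363 = 0.3425025.
So 1/D = 2.919686, i.e. 2.9197 to 4 decimal places.

2.9197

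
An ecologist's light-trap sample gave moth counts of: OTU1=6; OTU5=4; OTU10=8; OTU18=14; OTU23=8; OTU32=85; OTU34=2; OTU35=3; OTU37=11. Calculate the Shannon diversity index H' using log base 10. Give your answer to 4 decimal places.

0.6240

Total N = 6+4+8+14+8+85+2+3+11 = 141, so the proportions are 0.042553, 0.028369, 0.056738, 0.099291, 0.056738, 0.602837, 0.014184, 0.021277, 0.078014 (working shown to 6 dp, full precision carried).
Each pᵢ log₁₀ pᵢ term: 0.042553×(-1.371068)=-0.058343, 0.028369×(-1.547159)=-0.043891, 0.056738×(-1.246129)=-0.070702, 0.099291×(-1.003091)=-0.099598, 0.056738×(-1.246129)=-0.070702, 0.602837×(-0.219800)=-0.132504, 0.014184×(-1.848189)=-0.026215, 0.021277×(-1.672098)=-0.035577, 0.078014×(-1.107826)=-0.086426.
Sum = -0.623959, so H' = 0.6240.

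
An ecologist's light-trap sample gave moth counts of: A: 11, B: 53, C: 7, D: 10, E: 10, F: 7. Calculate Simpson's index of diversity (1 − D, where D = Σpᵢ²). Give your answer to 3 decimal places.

Total N = 11+53+7+10+10+7 = 98, so the proportions are 0.11224, 0.54082, 0.07143, 0.10204, 0.10204, 0.07143 (working shown to 5 dp, full precision carried).
D = 0.11224² + 0.54082² + 0.07143² + 0.10204² + 0.10204² + 0.07143² = 0.01260 + 0.29248 + 0.00510 + 0.01041 + 0.01041 + 0.00510 = 0.33611.
So 1 − D = 0.66389, i.e. 0.664 to 3 decimal places.

0.664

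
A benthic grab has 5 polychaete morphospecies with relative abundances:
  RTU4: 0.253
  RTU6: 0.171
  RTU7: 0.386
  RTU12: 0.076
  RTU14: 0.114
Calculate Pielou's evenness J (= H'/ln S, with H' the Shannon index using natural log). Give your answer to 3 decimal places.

H' = −Σ pᵢ ln pᵢ = −((-0.347715) + (-0.302002) + (-0.367440) + (-0.195854) + (-0.247557)) = 1.460568 (working shown to 6 dp, full precision carried).
With S = 5 species, ln S = 1.609438, so J = 1.460568/1.609438 = 0.907502, i.e. 0.908 to 3 decimal places.

0.908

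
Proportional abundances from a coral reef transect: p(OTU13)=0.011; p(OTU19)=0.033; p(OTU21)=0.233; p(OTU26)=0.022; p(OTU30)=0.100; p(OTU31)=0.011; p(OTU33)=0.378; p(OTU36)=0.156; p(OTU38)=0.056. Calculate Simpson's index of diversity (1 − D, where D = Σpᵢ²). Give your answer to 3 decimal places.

0.764

D = 0.011² + 0.033² + 0.233² + 0.022² + 0.1² + 0.011² + 0.378² + 0.156² + 0.056² = 0.00012 + 0.00109 + 0.05429 + 0.00048 + 0.01000 + 0.00012 + 0.14288 + 0.02434 + 0.00314 = 0.23646 (working shown to 5 dp, full precision carried).
So 1 − D = 0.76354, i.e. 0.764 to 3 decimal places.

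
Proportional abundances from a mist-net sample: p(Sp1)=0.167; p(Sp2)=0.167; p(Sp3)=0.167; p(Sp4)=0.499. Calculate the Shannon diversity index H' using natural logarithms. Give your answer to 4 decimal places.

Each pᵢ ln pᵢ term (working shown to 8 dp, full precision carried): 0.167×(-1.78976147)=-0.29889016, 0.167×(-1.78976147)=-0.29889016, 0.167×(-1.78976147)=-0.29889016, 0.499×(-0.69514918)=-0.34687944.
Sum = -1.24354994, so H' = 1.2435.

1.2435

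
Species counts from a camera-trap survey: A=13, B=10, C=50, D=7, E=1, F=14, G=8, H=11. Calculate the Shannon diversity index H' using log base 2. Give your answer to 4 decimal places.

2.4599

Total N = 13+10+50+7+1+14+8+11 = 114, so the proportions are 0.114035, 0.087719, 0.438596, 0.061404, 0.008772, 0.122807, 0.070175, 0.096491 (working shown to 6 dp, full precision carried).
Each pᵢ log₂ pᵢ term: 0.114035×(-3.132450)=-0.357209, 0.087719×(-3.510962)=-0.307979, 0.438596×(-1.189034)=-0.521506, 0.061404×(-4.025535)=-0.247182, 0.008772×(-6.832890)=-0.059938, 0.122807×(-3.025535)=-0.371557, 0.070175×(-3.832890)=-0.268975, 0.096491×(-3.373458)=-0.325509.
Sum = -2.459855, so H' = 2.4599.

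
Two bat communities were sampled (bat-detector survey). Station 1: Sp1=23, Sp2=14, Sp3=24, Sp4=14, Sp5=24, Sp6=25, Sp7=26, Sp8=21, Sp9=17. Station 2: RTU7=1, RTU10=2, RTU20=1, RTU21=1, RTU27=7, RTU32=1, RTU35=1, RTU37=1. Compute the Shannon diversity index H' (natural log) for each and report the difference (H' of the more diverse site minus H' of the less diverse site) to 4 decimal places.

0.4659

Station 1: N=188, proportions 0.12234, 0.074468, 0.12766, 0.074468, 0.12766, 0.132979, 0.138298, 0.111702, 0.090426, giving H' = 2.173471 (working shown to 6 dp, full precision carried).
Station 2: N=15, proportions 0.066667, 0.133333, 0.066667, 0.066667, 0.466667, 0.066667, 0.066667, 0.066667, giving H' = 1.707539.
Difference = |2.173471 − 1.707539| = 0.465932, i.e. 0.4659 to 4 decimal places.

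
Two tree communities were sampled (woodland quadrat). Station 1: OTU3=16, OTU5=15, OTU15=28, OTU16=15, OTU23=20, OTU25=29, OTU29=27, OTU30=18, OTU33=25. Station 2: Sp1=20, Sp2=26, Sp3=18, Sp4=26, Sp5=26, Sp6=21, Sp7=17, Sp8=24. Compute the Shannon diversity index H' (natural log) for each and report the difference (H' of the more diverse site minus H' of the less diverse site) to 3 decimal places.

Station 1: N=193, proportions 0.0829, 0.07772, 0.14508, 0.07772, 0.10363, 0.15026, 0.1399, 0.09326, 0.12953, giving H' = 2.16447 (working shown to 5 dp, full precision carried).
Station 2: N=178, proportions 0.11236, 0.14607, 0.10112, 0.14607, 0.14607, 0.11798, 0.09551, 0.13483, giving H' = 2.06692.
Difference = |2.16447 − 2.06692| = 0.09755, i.e. 0.098 to 3 decimal places.

0.098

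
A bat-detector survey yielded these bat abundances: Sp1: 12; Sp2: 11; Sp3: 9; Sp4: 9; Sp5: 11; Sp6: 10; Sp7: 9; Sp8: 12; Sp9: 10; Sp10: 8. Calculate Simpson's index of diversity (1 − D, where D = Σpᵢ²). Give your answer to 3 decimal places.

Total N = 12+11+9+9+11+10+9+12+10+8 = 101, so the proportions are 0.11881, 0.10891, 0.08911, 0.08911, 0.10891, 0.09901, 0.08911, 0.11881, 0.09901, 0.07921 (working shown to 5 dp, full precision carried).
D = 0.11881² + 0.10891² + 0.08911² + 0.08911² + 0.10891² + 0.09901² + 0.08911² + 0.11881² + 0.09901² + 0.07921² = 0.01412 + 0.01186 + 0.00794 + 0.00794 + 0.01186 + 0.00980 + 0.00794 + 0.01412 + 0.00980 + 0.00627 = 0.10166.
So 1 − D = 0.89834, i.e. 0.898 to 3 decimal places.

0.898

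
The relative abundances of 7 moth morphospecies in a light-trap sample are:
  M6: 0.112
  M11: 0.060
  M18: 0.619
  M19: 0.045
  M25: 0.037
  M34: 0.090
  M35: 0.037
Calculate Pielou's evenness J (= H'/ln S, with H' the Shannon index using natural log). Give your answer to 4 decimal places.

0.6738

H' = −Σ pᵢ ln pᵢ = −((-0.245197) + (-0.168805) + (-0.296903) + (-0.139549) + (-0.121983) + (-0.216715) + (-0.121983)) = 1.311135 (working shown to 6 dp, full precision carried).
With S = 7 species, ln S = 1.945910, so J = 1.311135/1.945910 = 0.673790, i.e. 0.6738 to 4 decimal places.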